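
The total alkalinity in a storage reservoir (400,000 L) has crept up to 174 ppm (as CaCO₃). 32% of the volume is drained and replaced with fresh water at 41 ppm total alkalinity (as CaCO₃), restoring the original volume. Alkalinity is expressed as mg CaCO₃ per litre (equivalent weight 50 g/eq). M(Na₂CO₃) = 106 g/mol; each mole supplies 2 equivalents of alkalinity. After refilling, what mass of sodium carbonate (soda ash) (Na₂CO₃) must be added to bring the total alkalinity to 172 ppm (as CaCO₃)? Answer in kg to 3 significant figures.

17.2 kg

After draining 32% and refilling: 174 × 0.68 + 41 × 0.32 = 131.44 ppm.
Deficit to target: 172 − 131.44 = 40.56 mg/L.
As CaCO₃: 40.56 mg/L × 400,000 L = 16,220 g; ÷ 50 g/eq ÷ 2 = 162.2 mol Na₂CO₃.
Mass: 162.2 × 106 = 17,200 g.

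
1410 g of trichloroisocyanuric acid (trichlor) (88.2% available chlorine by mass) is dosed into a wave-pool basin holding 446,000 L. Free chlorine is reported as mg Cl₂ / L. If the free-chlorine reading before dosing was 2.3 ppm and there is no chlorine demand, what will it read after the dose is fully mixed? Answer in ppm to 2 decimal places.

5.09 ppm

Available chlorine delivered: 1410 g × 0.882 = 1244 g as Cl₂.
Concentration rise: 1244 g / 446,000 L = 2.788 mg/L = 2.79 ppm.
Final FC: 2.3 + 2.79 = 5.09 ppm.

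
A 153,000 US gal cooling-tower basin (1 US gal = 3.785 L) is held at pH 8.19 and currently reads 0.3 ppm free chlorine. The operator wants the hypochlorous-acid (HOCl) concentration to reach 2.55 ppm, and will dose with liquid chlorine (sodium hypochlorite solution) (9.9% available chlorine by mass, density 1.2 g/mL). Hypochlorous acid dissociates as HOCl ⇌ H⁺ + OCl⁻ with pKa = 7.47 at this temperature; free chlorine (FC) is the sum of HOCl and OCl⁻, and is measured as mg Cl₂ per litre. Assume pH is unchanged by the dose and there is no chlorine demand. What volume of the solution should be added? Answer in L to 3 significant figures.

Volume: 153,000 US gal × 3.785 L/gal = 579,105 L.
[OCl⁻]/[HOCl] = 10^(pH − pKa) = 10^(8.19 − 7.47) = 5.248; fraction as HOCl = 1/(1 + 5.248) = 0.16.
Free chlorine required for 2.55 ppm HOCl: 2.55 / 0.16 = 15.93 ppm.
FC to add: 15.93 − 0.3 = 15.63 mg/L as Cl₂.
Cl₂ equivalent: 15.63 mg/L × 579,105 L = 9053 g.
Product at 9.9% available Cl: 9053 / 0.099 = 91,440 g.
Volume: 91,440 g ÷ 1.2 g/mL = 76,200 mL.

76.2 L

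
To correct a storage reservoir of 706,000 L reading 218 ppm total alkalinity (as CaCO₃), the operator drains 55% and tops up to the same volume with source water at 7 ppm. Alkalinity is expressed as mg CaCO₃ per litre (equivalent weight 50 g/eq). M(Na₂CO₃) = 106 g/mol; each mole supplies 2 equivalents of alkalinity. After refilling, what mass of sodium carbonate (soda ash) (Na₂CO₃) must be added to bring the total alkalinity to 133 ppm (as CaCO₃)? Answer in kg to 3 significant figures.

After draining 55% and refilling: 218 × 0.45 + 7 × 0.55 = 101.95 ppm.
Deficit to target: 133 − 101.95 = 31.05 mg/L.
As CaCO₃: 31.05 mg/L × 706,000 L = 21,920 g; ÷ 50 g/eq ÷ 2 = 219.2 mol Na₂CO₃.
Mass: 219.2 × 106 = 23,240 g.

23.2 kg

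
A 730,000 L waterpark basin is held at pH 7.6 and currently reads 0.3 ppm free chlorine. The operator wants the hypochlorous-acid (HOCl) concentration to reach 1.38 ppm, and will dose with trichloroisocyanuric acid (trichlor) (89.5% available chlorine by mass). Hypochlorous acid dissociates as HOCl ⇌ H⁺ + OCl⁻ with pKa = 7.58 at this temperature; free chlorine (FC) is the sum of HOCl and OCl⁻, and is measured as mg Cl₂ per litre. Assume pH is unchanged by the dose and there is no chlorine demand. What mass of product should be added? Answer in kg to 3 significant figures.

[OCl⁻]/[HOCl] = 10^(pH − pKa) = 10^(7.6 − 7.58) = 1.047; fraction as HOCl = 1/(1 + 1.047) = 0.4885.
Free chlorine required for 1.38 ppm HOCl: 1.38 / 0.4885 = 2.825 ppm.
FC to add: 2.825 − 0.3 = 2.525 mg/L as Cl₂.
Cl₂ equivalent: 2.525 mg/L × 730,000 L = 1843 g.
Product at 89.5% available Cl: 1843 / 0.895 = 2060 g.

2.06 kg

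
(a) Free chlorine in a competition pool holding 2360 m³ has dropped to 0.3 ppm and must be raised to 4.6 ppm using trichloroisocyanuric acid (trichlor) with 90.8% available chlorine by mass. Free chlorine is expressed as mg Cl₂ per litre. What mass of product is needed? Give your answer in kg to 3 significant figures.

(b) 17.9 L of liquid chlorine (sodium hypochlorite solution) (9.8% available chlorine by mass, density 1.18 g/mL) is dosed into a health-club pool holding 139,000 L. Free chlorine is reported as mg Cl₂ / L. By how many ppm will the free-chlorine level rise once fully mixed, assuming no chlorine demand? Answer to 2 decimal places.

(a) 11.2 kg; (b) 14.89 ppm

(a) Volume: 2360 m³ = 2,360,000 L.
(a) Chlorine deficit: 4.6 − 0.3 = 4.3 ppm = 4.3 mg/L as Cl₂.
(a) Cl₂ equivalent needed: 4.3 mg/L × 2,360,000 L = 10,150,000 mg = 10,150 g.
(a) Product at 90.8% available chlorine: 10,150 / 0.908 = 11,180 g.

(b) Mass of solution: 17.9 L × 1000 mL/L × 1.18 g/mL = 21,120 g.
(b) Available chlorine delivered: 21,120 g × 0.098 = 2070 g as Cl₂.
(b) Concentration rise: 2070 g / 139,000 L = 14.89 mg/L = 14.89 ppm.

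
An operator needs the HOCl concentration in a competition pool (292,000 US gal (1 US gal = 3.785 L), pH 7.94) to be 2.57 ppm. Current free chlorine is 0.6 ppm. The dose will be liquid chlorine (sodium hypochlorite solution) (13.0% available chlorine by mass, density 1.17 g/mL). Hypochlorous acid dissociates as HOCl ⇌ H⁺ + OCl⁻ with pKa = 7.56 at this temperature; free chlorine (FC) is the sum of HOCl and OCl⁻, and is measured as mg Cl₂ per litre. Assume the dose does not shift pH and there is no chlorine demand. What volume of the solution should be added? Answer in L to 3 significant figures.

59.1 L

Volume: 292,000 US gal × 3.785 L/gal = 1,105,220 L.
[OCl⁻]/[HOCl] = 10^(pH − pKa) = 10^(7.94 − 7.56) = 2.399; fraction as HOCl = 1/(1 + 2.399) = 0.2942.
Free chlorine required for 2.57 ppm HOCl: 2.57 / 0.2942 = 8.735 ppm.
FC to add: 8.735 − 0.6 = 8.135 mg/L as Cl₂.
Cl₂ equivalent: 8.135 mg/L × 1,105,220 L = 8991 g.
Product at 13.0% available Cl: 8991 / 0.13 = 69,160 g.
Volume: 69,160 g ÷ 1.17 g/mL = 59,110 mL.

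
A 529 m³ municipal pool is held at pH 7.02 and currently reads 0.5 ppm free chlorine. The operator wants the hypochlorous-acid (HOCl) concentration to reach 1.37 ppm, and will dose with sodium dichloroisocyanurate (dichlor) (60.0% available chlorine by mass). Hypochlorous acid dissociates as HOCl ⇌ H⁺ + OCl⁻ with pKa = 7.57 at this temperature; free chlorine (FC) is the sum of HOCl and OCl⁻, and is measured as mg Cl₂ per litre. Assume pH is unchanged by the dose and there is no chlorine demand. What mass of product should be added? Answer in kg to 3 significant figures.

Volume: 529 m³ = 529,000 L.
[OCl⁻]/[HOCl] = 10^(pH − pKa) = 10^(7.02 − 7.57) = 0.2818; fraction as HOCl = 1/(1 + 0.2818) = 0.7801.
Free chlorine required for 1.37 ppm HOCl: 1.37 / 0.7801 = 1.756 ppm.
FC to add: 1.756 − 0.5 = 1.256 mg/L as Cl₂.
Cl₂ equivalent: 1.256 mg/L × 529,000 L = 664.5 g.
Product at 60.0% available Cl: 664.5 / 0.6 = 1107 g.

1.11 kg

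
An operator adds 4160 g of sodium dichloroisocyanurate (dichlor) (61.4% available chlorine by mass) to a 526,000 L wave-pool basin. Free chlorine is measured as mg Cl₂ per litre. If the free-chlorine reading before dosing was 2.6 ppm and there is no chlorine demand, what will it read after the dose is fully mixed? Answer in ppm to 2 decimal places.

7.46 ppm

Available chlorine delivered: 4160 g × 0.614 = 2554 g as Cl₂.
Concentration rise: 2554 g / 526,000 L = 4.856 mg/L = 4.86 ppm.
Final FC: 2.6 + 4.86 = 7.46 ppm.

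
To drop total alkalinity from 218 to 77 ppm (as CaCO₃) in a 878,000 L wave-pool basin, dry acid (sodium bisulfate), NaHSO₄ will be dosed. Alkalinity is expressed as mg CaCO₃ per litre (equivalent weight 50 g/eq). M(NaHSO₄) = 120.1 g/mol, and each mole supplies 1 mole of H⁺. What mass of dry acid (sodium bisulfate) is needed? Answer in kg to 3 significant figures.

297 kg

Alkalinity to neutralize: (218 − 77) = 141 mg/L as CaCO₃ × 878,000 L = 123,800 g as CaCO₃.
Equivalents of H⁺ required: 123,800 ÷ 50 g/eq = 2476 eq = 2476 mol NaHSO₄.
Mass of NaHSO₄: 2476 × 120.1 = 297,400 g.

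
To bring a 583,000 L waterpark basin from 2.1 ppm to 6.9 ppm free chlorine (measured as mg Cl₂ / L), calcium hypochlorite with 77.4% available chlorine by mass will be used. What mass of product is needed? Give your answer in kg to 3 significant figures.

3.62 kg

Chlorine deficit: 6.9 − 2.1 = 4.8 ppm = 4.8 mg/L as Cl₂.
Cl₂ equivalent needed: 4.8 mg/L × 583,000 L = 2,798,000 mg = 2798 g.
Product at 77.4% available chlorine: 2798 / 0.774 = 3616 g.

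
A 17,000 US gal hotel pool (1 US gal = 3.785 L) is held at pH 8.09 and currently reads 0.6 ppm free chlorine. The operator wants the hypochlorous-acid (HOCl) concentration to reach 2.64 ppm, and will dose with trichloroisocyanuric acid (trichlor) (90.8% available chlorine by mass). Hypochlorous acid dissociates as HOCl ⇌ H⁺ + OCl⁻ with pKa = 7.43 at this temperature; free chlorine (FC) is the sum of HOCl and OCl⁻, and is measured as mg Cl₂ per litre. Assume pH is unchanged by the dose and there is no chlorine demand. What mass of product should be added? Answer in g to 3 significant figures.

Volume: 17,000 US gal × 3.785 L/gal = 64,345 L.
[OCl⁻]/[HOCl] = 10^(pH − pKa) = 10^(8.09 − 7.43) = 4.571; fraction as HOCl = 1/(1 + 4.571) = 0.1795.
Free chlorine required for 2.64 ppm HOCl: 2.64 / 0.1795 = 14.71 ppm.
FC to add: 14.71 − 0.6 = 14.11 mg/L as Cl₂.
Cl₂ equivalent: 14.11 mg/L × 64,345 L = 907.7 g.
Product at 90.8% available Cl: 907.7 / 0.908 = 999.7 g.

1,000 g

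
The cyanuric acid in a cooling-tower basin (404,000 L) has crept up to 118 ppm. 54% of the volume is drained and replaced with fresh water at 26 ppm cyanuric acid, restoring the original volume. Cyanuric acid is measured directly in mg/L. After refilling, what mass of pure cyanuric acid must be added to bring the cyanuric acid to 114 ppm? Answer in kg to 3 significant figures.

18.5 kg

After draining 54% and refilling: 118 × 0.46 + 26 × 0.54 = 68.32 ppm.
Deficit to target: 114 − 68.32 = 45.68 mg/L.
Mass: 45.68 mg/L × 404,000 L = 18,450 g cyanuric acid.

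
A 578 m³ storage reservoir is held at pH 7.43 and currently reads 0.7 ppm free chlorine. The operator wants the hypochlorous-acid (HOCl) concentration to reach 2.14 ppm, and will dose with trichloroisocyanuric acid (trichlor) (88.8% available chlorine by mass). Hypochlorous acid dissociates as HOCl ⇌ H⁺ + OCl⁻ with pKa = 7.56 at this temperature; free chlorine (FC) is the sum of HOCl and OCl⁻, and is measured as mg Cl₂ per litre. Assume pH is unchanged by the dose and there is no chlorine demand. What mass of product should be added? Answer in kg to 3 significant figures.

1.97 kg

Volume: 578 m³ = 578,000 L.
[OCl⁻]/[HOCl] = 10^(pH − pKa) = 10^(7.43 − 7.56) = 0.7413; fraction as HOCl = 1/(1 + 0.7413) = 0.5743.
Free chlorine required for 2.14 ppm HOCl: 2.14 / 0.5743 = 3.726 ppm.
FC to add: 3.726 − 0.7 = 3.026 mg/L as Cl₂.
Cl₂ equivalent: 3.026 mg/L × 578,000 L = 1749 g.
Product at 88.8% available Cl: 1749 / 0.888 = 1970 g.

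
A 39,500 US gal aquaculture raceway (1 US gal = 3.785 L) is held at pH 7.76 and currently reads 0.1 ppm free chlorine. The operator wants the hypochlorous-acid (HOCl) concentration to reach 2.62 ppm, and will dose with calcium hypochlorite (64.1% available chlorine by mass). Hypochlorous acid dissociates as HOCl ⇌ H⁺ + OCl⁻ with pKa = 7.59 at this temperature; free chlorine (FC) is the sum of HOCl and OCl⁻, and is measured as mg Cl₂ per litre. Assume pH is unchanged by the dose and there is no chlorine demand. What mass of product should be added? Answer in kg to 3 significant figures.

Volume: 39,500 US gal × 3.785 L/gal = 149,508 L.
[OCl⁻]/[HOCl] = 10^(pH − pKa) = 10^(7.76 − 7.59) = 1.479; fraction as HOCl = 1/(1 + 1.479) = 0.4034.
Free chlorine required for 2.62 ppm HOCl: 2.62 / 0.4034 = 6.495 ppm.
FC to add: 6.495 − 0.1 = 6.395 mg/L as Cl₂.
Cl₂ equivalent: 6.395 mg/L × 149,508 L = 956.1 g.
Product at 64.1% available Cl: 956.1 / 0.641 = 1492 g.

1.49 kg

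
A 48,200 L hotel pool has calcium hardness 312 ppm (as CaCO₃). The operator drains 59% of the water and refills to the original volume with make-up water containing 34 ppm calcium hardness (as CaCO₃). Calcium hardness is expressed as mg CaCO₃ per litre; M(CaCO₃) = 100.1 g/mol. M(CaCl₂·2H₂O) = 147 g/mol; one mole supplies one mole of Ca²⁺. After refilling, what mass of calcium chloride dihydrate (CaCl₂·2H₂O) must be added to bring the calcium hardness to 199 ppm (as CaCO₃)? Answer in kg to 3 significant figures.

3.61 kg

After draining 59% and refilling: 312 × 0.41 + 34 × 0.59 = 147.98 ppm.
Deficit to target: 199 − 147.98 = 51.02 mg/L.
As CaCO₃: 51.02 mg/L × 48,200 L = 2459 g; ÷ 100.1 = 24.57 mol Ca²⁺.
Mass: 24.57 × 147 = 3611 g.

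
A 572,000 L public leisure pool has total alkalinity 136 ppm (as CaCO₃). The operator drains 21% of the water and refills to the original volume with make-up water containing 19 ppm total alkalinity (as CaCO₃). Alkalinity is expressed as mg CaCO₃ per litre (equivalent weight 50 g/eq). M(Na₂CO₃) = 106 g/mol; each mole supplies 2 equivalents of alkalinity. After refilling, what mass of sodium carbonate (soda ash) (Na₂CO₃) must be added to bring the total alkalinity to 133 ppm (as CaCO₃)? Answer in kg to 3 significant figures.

After draining 21% and refilling: 136 × 0.79 + 19 × 0.21 = 111.43 ppm.
Deficit to target: 133 − 111.43 = 21.57 mg/L.
As CaCO₃: 21.57 mg/L × 572,000 L = 12,340 g; ÷ 50 g/eq ÷ 2 = 123.4 mol Na₂CO₃.
Mass: 123.4 × 106 = 13,080 g.

13.1 kg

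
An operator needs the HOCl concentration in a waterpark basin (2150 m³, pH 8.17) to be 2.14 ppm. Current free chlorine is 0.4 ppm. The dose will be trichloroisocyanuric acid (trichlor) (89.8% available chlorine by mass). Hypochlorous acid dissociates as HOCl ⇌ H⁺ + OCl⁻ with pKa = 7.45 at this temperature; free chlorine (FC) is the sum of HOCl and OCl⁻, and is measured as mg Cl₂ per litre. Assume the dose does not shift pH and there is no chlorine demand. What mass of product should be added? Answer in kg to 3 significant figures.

Volume: 2150 m³ = 2,150,000 L.
[OCl⁻]/[HOCl] = 10^(pH − pKa) = 10^(8.17 − 7.45) = 5.248; fraction as HOCl = 1/(1 + 5.248) = 0.16.
Free chlorine required for 2.14 ppm HOCl: 2.14 / 0.16 = 13.37 ppm.
FC to add: 13.37 − 0.4 = 12.97 mg/L as Cl₂.
Cl₂ equivalent: 12.97 mg/L × 2,150,000 L = 27,890 g.
Product at 89.8% available Cl: 27,890 / 0.898 = 31,060 g.

31.1 kg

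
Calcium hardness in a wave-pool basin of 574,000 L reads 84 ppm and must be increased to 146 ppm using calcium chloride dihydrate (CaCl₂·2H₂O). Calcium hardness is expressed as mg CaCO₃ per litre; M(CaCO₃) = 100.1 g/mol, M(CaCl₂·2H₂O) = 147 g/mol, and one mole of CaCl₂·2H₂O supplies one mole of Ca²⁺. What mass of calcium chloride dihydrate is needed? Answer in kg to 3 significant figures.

Hardness to add: (146 − 84) = 62 mg/L as CaCO₃ × 574,000 L = 35,590 g as CaCO₃.
Moles of Ca²⁺ (1 mol Ca²⁺ ≡ 1 mol CaCO₃): 35,590 / 100.1 g/mol = 355.5 mol.
Mass of CaCl₂·2H₂O: 355.5 × 147 = 52,260 g.

52.3 kg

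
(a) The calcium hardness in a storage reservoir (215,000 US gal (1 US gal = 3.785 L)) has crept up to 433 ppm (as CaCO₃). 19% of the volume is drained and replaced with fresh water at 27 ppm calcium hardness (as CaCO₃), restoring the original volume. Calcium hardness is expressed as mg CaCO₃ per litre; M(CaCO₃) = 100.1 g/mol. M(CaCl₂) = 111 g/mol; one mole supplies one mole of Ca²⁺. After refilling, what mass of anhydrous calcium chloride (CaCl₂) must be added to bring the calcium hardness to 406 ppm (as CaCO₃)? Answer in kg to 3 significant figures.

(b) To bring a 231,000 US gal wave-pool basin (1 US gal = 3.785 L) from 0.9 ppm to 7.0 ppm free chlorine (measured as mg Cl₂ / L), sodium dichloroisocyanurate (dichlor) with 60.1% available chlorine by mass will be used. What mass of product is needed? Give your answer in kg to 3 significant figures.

(a) 45.2 kg; (b) 8.87 kg

(a) Volume: 215,000 US gal × 3.785 L/gal = 813,775 L.
(a) After draining 19% and refilling: 433 × 0.81 + 27 × 0.19 = 355.86 ppm.
(a) Deficit to target: 406 − 355.86 = 50.14 mg/L.
(a) As CaCO₃: 50.14 mg/L × 813,775 L = 40,800 g; ÷ 100.1 = 407.6 mol Ca²⁺.
(a) Mass: 407.6 × 111 = 45,250 g.

(b) Volume: 231,000 US gal × 3.785 L/gal = 874,335 L.
(b) Chlorine deficit: 7.0 − 0.9 = 6.1 ppm = 6.1 mg/L as Cl₂.
(b) Cl₂ equivalent needed: 6.1 mg/L × 874,335 L = 5,333,000 mg = 5333 g.
(b) Product at 60.1% available chlorine: 5333 / 0.601 = 8874 g.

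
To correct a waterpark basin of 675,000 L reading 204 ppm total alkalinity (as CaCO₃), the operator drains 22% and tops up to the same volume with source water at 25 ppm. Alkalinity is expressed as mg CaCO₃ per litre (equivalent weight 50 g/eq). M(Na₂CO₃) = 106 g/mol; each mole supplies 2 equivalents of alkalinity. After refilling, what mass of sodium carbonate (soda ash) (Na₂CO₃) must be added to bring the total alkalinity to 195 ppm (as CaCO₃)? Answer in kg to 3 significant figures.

After draining 22% and refilling: 204 × 0.78 + 25 × 0.22 = 164.62 ppm.
Deficit to target: 195 − 164.62 = 30.38 mg/L.
As CaCO₃: 30.38 mg/L × 675,000 L = 20,510 g; ÷ 50 g/eq ÷ 2 = 205.1 mol Na₂CO₃.
Mass: 205.1 × 106 = 21,740 g.

21.7 kg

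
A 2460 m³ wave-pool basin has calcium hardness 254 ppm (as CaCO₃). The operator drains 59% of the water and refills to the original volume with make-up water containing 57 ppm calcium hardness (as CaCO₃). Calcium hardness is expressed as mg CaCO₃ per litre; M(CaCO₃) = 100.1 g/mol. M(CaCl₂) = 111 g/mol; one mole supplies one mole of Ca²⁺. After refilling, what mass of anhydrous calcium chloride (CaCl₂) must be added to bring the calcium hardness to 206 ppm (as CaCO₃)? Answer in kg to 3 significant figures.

186 kg

Volume: 2460 m³ = 2,460,000 L.
After draining 59% and refilling: 254 × 0.41 + 57 × 0.59 = 137.77 ppm.
Deficit to target: 206 − 137.77 = 68.23 mg/L.
As CaCO₃: 68.23 mg/L × 2,460,000 L = 167,800 g; ÷ 100.1 = 1677 mol Ca²⁺.
Mass: 1677 × 111 = 186,100 g.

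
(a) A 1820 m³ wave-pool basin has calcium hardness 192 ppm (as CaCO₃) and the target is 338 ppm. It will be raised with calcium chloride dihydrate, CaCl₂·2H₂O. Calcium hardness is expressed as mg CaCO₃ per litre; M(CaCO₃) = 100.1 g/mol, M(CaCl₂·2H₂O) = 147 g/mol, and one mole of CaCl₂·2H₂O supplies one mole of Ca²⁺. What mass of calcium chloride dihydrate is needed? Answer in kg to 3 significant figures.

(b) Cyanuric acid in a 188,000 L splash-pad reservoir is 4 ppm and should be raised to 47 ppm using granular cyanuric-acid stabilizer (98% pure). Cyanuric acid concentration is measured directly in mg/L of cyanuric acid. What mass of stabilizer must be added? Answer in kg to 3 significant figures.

(a) 390 kg; (b) 8.25 kg

(a) Volume: 1820 m³ = 1,820,000 L.
(a) Hardness to add: (338 − 192) = 146 mg/L as CaCO₃ × 1,820,000 L = 265,700 g as CaCO₃.
(a) Moles of Ca²⁺ (1 mol Ca²⁺ ≡ 1 mol CaCO₃): 265,700 / 100.1 g/mol = 2655 mol.
(a) Mass of CaCl₂·2H₂O: 2655 × 147 = 390,200 g.

(b) CYA to add: (47 − 4) = 43 mg/L × 188,000 L = 8084 g cyanuric acid.
(b) At 98% purity: 8084 / 0.98 = 8249 g product.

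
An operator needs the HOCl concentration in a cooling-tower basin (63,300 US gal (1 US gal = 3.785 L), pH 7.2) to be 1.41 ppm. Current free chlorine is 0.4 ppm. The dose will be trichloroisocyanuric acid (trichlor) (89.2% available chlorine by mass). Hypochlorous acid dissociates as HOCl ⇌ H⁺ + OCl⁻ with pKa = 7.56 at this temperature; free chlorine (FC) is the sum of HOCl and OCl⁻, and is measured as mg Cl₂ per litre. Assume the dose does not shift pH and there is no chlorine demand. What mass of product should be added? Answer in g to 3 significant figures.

Volume: 63,300 US gal × 3.785 L/gal = 239,590 L.
[OCl⁻]/[HOCl] = 10^(pH − pKa) = 10^(7.2 − 7.56) = 0.4365; fraction as HOCl = 1/(1 + 0.4365) = 0.6961.
Free chlorine required for 1.41 ppm HOCl: 1.41 / 0.6961 = 2.025 ppm.
FC to add: 2.025 − 0.4 = 1.625 mg/L as Cl₂.
Cl₂ equivalent: 1.625 mg/L × 239,590 L = 389.5 g.
Product at 89.2% available Cl: 389.5 / 0.892 = 436.6 g.

437 g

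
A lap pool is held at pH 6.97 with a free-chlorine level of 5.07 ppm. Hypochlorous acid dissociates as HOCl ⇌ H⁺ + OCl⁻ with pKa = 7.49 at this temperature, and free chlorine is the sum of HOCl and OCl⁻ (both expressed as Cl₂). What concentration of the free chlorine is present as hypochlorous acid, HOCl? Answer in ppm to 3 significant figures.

3.89 ppm

[OCl⁻]/[HOCl] = 10^(pH − pKa) = 10^(6.97 − 7.49) = 10^-0.52 = 0.302.
Fraction as HOCl = 1 / (1 + 0.302) = 0.7681.
HOCl = 0.7681 × 5.07 ppm = 3.894 ppm.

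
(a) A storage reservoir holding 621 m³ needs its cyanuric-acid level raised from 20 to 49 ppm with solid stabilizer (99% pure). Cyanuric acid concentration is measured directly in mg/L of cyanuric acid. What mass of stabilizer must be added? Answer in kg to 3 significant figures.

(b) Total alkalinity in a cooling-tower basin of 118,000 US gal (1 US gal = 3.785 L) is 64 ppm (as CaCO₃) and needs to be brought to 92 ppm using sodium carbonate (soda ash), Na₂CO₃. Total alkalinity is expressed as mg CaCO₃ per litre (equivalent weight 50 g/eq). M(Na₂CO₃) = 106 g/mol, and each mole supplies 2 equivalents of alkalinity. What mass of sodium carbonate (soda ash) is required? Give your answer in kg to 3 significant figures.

(a) Volume: 621 m³ = 621,000 L.
(a) CYA to add: (49 − 20) = 29 mg/L × 621,000 L = 18,010 g cyanuric acid.
(a) At 99% purity: 18,010 / 0.99 = 18,190 g product.

(b) Volume: 118,000 US gal × 3.785 L/gal = 446,630 L.
(b) Alkalinity to add: (92 − 64) = 28 mg/L as CaCO₃ × 446,630 L = 12,510 g as CaCO₃.
(b) Equivalents: 12,510 g ÷ 50 g/eq = 250.1 eq.
(b) Each mole of Na₂CO₃ supplies 2 eq, so 250.1 / 2 = 125.1 mol.
(b) Mass: 125.1 mol × 106 g/mol = 13,260 g.

(a) 18.2 kg; (b) 13.3 kg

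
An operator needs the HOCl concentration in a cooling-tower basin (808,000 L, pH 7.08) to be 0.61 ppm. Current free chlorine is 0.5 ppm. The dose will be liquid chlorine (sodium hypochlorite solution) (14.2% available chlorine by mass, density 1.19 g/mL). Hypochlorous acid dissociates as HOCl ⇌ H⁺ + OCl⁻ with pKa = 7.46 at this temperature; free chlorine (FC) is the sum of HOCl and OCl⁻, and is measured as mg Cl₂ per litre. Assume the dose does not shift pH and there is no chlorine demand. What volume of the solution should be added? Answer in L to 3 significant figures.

1.74 L

[OCl⁻]/[HOCl] = 10^(pH − pKa) = 10^(7.08 − 7.46) = 0.4169; fraction as HOCl = 1/(1 + 0.4169) = 0.7058.
Free chlorine required for 0.61 ppm HOCl: 0.61 / 0.7058 = 0.8643 ppm.
FC to add: 0.8643 − 0.5 = 0.3643 mg/L as Cl₂.
Cl₂ equivalent: 0.3643 mg/L × 808,000 L = 294.3 g.
Product at 14.2% available Cl: 294.3 / 0.142 = 2073 g.
Volume: 2073 g ÷ 1.19 g/mL = 1742 mL.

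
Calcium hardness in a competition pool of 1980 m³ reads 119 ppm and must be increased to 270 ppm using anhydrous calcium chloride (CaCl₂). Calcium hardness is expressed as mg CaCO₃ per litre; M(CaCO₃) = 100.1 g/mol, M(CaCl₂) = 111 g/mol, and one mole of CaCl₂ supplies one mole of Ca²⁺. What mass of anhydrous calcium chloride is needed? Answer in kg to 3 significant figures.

332 kg

Volume: 1980 m³ = 1,980,000 L.
Hardness to add: (270 − 119) = 151 mg/L as CaCO₃ × 1,980,000 L = 299,000 g as CaCO₃.
Moles of Ca²⁺ (1 mol Ca²⁺ ≡ 1 mol CaCO₃): 299,000 / 100.1 g/mol = 2987 mol.
Mass of CaCl₂: 2987 × 111 = 331,500 g.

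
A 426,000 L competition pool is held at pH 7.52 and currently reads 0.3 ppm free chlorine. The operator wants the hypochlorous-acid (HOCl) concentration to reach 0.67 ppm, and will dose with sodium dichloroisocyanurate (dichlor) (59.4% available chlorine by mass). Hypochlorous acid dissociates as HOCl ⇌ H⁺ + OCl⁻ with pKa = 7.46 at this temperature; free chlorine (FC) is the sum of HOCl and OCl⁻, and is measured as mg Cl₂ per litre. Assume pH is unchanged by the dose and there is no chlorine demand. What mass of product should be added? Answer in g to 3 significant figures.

817 g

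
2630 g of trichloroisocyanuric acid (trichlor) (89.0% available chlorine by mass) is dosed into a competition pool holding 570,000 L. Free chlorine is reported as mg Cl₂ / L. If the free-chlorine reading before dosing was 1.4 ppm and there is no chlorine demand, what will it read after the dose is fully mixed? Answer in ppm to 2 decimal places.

5.51 ppm

Available chlorine delivered: 2630 g × 0.89 = 2341 g as Cl₂.
Concentration rise: 2341 g / 570,000 L = 4.106 mg/L = 4.11 ppm.
Final FC: 1.4 + 4.11 = 5.51 ppm.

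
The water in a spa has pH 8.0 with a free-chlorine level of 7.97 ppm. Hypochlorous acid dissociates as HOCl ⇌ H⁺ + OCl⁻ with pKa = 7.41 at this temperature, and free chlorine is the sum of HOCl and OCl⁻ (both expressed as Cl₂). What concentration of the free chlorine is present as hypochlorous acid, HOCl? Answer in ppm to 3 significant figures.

1.63 ppm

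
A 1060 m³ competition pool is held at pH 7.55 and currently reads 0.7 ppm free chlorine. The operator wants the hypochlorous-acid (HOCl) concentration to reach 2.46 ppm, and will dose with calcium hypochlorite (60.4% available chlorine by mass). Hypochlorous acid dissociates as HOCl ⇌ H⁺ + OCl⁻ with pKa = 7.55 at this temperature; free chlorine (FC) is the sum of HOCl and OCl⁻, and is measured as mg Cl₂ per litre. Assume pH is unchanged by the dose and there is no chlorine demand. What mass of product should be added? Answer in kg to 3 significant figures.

7.41 kg

Volume: 1060 m³ = 1,060,000 L.
[OCl⁻]/[HOCl] = 10^(pH − pKa) = 10^(7.55 − 7.55) = 1; fraction as HOCl = 1/(1 + 1) = 0.5.
Free chlorine required for 2.46 ppm HOCl: 2.46 / 0.5 = 4.92 ppm.
FC to add: 4.92 − 0.7 = 4.22 mg/L as Cl₂.
Cl₂ equivalent: 4.22 mg/L × 1,060,000 L = 4473 g.
Product at 60.4% available Cl: 4473 / 0.604 = 7406 g.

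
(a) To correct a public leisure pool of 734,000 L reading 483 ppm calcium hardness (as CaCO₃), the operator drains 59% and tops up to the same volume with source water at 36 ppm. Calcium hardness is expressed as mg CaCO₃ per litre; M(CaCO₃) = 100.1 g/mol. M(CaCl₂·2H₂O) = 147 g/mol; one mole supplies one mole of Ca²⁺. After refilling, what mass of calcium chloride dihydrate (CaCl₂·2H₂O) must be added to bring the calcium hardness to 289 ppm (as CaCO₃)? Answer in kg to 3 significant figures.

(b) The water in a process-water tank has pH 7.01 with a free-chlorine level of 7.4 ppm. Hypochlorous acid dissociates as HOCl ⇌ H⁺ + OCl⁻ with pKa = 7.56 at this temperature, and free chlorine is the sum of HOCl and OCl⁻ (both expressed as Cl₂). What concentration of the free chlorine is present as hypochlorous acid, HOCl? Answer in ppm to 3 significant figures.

(a) 75.2 kg; (b) 5.77 ppm

(a) After draining 59% and refilling: 483 × 0.41 + 36 × 0.59 = 219.27 ppm.
(a) Deficit to target: 289 − 219.27 = 69.73 mg/L.
(a) As CaCO₃: 69.73 mg/L × 734,000 L = 51,180 g; ÷ 100.1 = 511.3 mol Ca²⁺.
(a) Mass: 511.3 × 147 = 75,160 g.

(b) [OCl⁻]/[HOCl] = 10^(pH − pKa) = 10^(7.01 − 7.56) = 10^-0.55 = 0.2818.
(b) Fraction as HOCl = 1 / (1 + 0.2818) = 0.7801.
(b) HOCl = 0.7801 × 7.4 ppm = 5.773 ppm.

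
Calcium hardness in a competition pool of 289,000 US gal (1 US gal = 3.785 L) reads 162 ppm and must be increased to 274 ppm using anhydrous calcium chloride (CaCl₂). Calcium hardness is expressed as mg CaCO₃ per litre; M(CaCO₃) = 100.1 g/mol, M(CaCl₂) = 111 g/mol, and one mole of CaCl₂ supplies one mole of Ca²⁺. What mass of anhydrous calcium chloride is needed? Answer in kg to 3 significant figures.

136 kg

Volume: 289,000 US gal × 3.785 L/gal = 1,093,865 L.
Hardness to add: (274 − 162) = 112 mg/L as CaCO₃ × 1,093,865 L = 122,500 g as CaCO₃.
Moles of Ca²⁺ (1 mol Ca²⁺ ≡ 1 mol CaCO₃): 122,500 / 100.1 g/mol = 1224 mol.
Mass of CaCl₂: 1224 × 111 = 135,900 g.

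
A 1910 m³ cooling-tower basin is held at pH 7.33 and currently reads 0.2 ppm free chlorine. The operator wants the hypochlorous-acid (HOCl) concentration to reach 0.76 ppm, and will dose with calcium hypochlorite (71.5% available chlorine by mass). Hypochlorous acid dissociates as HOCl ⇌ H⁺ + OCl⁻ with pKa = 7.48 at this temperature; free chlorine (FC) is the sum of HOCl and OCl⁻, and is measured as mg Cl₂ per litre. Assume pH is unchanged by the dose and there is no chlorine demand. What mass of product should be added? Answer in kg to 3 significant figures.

2.93 kg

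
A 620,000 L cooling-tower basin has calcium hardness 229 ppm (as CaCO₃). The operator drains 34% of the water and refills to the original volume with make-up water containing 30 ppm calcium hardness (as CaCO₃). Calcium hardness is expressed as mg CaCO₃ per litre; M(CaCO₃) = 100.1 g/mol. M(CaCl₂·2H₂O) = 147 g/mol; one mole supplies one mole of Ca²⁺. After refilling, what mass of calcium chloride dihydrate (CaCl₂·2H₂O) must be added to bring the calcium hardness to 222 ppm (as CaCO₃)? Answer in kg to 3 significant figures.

55.2 kg

After draining 34% and refilling: 229 × 0.66 + 30 × 0.34 = 161.34 ppm.
Deficit to target: 222 − 161.34 = 60.66 mg/L.
As CaCO₃: 60.66 mg/L × 620,000 L = 37,610 g; ÷ 100.1 = 375.7 mol Ca²⁺.
Mass: 375.7 × 147 = 55,230 g.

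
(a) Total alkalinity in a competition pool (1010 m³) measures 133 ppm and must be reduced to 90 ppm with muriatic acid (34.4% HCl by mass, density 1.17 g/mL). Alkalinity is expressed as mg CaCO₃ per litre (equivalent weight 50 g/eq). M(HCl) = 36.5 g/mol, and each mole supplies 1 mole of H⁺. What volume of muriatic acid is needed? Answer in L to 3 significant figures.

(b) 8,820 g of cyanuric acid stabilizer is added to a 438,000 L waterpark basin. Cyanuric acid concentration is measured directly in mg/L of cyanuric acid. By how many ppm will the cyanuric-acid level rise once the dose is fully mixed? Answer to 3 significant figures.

(a) 78.8 L; (b) 20.1 ppm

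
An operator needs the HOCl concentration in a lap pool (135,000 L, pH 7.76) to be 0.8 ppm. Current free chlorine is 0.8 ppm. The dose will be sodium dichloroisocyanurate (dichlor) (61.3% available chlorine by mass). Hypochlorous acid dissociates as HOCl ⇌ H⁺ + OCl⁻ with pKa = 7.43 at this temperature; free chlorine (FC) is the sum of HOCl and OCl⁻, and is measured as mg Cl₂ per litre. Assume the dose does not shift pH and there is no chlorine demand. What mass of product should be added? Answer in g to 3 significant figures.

377 g

[OCl⁻]/[HOCl] = 10^(pH − pKa) = 10^(7.76 − 7.43) = 2.138; fraction as HOCl = 1/(1 + 2.138) = 0.3187.
Free chlorine required for 0.8 ppm HOCl: 0.8 / 0.3187 = 2.51 ppm.
FC to add: 2.51 − 0.8 = 1.71 mg/L as Cl₂.
Cl₂ equivalent: 1.71 mg/L × 135,000 L = 230.9 g.
Product at 61.3% available Cl: 230.9 / 0.613 = 376.7 g.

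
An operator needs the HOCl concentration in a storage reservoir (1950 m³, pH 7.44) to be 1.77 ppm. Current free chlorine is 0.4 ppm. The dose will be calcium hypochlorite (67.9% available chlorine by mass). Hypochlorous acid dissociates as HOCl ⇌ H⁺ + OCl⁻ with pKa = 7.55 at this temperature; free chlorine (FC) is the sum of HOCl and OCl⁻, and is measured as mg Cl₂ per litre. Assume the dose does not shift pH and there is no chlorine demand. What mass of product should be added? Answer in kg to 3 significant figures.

Volume: 1950 m³ = 1,950,000 L.
[OCl⁻]/[HOCl] = 10^(pH − pKa) = 10^(7.44 − 7.55) = 0.7762; fraction as HOCl = 1/(1 + 0.7762) = 0.563.
Free chlorine required for 1.77 ppm HOCl: 1.77 / 0.563 = 3.144 ppm.
FC to add: 3.144 − 0.4 = 2.744 mg/L as Cl₂.
Cl₂ equivalent: 2.744 mg/L × 1,950,000 L = 5351 g.
Product at 67.9% available Cl: 5351 / 0.679 = 7880 g.

7.88 kg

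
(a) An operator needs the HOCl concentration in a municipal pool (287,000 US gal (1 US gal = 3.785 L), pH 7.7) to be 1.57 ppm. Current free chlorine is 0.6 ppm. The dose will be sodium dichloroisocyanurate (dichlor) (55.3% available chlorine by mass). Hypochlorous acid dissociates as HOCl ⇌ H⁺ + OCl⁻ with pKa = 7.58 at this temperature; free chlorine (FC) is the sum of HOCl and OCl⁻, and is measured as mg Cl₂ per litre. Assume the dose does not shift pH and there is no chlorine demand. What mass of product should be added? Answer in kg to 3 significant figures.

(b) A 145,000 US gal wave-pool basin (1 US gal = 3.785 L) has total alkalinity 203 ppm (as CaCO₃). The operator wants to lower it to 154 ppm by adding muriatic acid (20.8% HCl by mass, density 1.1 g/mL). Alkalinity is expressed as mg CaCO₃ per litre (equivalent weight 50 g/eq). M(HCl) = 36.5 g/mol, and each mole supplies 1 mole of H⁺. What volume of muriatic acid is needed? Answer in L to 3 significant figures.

(a) 5.97 kg; (b) 85.8 L

(a) Volume: 287,000 US gal × 3.785 L/gal = 1,086,295 L.
(a) [OCl⁻]/[HOCl] = 10^(pH − pKa) = 10^(7.7 − 7.58) = 1.318; fraction as HOCl = 1/(1 + 1.318) = 0.4314.
(a) Free chlorine required for 1.57 ppm HOCl: 1.57 / 0.4314 = 3.64 ppm.
(a) FC to add: 3.64 − 0.6 = 3.04 mg/L as Cl₂.
(a) Cl₂ equivalent: 3.04 mg/L × 1,086,295 L = 3302 g.
(a) Product at 55.3% available Cl: 3302 / 0.553 = 5971 g.

(b) Volume: 145,000 US gal × 3.785 L/gal = 548,825 L.
(b) Alkalinity to neutralize: (203 − 154) = 49 mg/L as CaCO₃ × 548,825 L = 26,890 g as CaCO₃.
(b) Equivalents of H⁺ required: 26,890 ÷ 50 g/eq = 537.8 eq = 537.8 mol HCl.
(b) Mass of HCl: 537.8 × 36.5 = 19,630 g.
(b) Mass of 20.8% solution: 19,630 / 0.208 = 94,380 g.
(b) Volume: 94,380 g ÷ 1.1 g/mL = 85,800 mL.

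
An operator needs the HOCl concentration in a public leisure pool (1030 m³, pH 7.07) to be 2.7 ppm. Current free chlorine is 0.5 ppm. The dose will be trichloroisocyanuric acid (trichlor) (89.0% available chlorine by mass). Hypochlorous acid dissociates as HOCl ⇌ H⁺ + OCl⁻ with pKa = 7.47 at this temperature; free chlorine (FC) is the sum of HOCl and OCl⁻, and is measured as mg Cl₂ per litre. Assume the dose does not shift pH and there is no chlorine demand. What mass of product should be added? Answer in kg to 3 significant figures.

Volume: 1030 m³ = 1,030,000 L.
[OCl⁻]/[HOCl] = 10^(pH − pKa) = 10^(7.07 − 7.47) = 0.3981; fraction as HOCl = 1/(1 + 0.3981) = 0.7153.
Free chlorine required for 2.7 ppm HOCl: 2.7 / 0.7153 = 3.775 ppm.
FC to add: 3.775 − 0.5 = 3.275 mg/L as Cl₂.
Cl₂ equivalent: 3.275 mg/L × 1,030,000 L = 3373 g.
Product at 89.0% available Cl: 3373 / 0.89 = 3790 g.

3.79 kg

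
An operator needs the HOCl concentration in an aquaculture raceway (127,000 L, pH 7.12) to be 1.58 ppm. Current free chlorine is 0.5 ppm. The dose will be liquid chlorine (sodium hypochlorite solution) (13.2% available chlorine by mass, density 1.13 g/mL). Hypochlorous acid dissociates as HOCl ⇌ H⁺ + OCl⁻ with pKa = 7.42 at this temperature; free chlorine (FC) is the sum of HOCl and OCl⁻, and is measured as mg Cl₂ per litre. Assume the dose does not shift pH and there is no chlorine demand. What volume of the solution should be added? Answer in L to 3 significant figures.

1.59 L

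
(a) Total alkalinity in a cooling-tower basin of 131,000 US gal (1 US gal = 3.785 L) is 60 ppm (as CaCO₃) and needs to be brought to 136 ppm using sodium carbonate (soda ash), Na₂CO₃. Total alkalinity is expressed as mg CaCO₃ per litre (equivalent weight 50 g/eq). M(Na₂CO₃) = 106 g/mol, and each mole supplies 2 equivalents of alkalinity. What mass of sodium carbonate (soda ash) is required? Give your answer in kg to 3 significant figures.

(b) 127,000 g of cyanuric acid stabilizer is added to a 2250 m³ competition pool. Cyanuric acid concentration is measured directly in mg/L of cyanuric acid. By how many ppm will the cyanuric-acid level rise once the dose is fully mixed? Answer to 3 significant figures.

(a) 39.9 kg; (b) 56.4 ppm

(a) Volume: 131,000 US gal × 3.785 L/gal = 495,835 L.
(a) Alkalinity to add: (136 − 60) = 76 mg/L as CaCO₃ × 495,835 L = 37,680 g as CaCO₃.
(a) Equivalents: 37,680 g ÷ 50 g/eq = 753.7 eq.
(a) Each mole of Na₂CO₃ supplies 2 eq, so 753.7 / 2 = 376.8 mol.
(a) Mass: 376.8 mol × 106 g/mol = 39,940 g.

(b) Volume: 2250 m³ = 2,250,000 L.
(b) Rise: 127,000 g / 2,250,000 L × 1000 = 56.44 mg/L.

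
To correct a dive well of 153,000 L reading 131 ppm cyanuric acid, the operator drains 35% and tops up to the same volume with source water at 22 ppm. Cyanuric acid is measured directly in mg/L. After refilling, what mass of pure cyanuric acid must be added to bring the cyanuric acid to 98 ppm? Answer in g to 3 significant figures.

788 g

After draining 35% and refilling: 131 × 0.65 + 22 × 0.35 = 92.85 ppm.
Deficit to target: 98 − 92.85 = 5.15 mg/L.
Mass: 5.15 mg/L × 153,000 L = 787.9 g cyanuric acid.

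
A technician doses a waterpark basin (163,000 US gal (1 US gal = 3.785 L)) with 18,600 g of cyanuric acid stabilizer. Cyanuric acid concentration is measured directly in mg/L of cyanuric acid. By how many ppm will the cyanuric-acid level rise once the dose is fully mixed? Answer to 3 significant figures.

30.1 ppm

Volume: 163,000 US gal × 3.785 L/gal = 616,955 L.
Rise: 18,600 g / 616,955 L × 1000 = 30.15 mg/L.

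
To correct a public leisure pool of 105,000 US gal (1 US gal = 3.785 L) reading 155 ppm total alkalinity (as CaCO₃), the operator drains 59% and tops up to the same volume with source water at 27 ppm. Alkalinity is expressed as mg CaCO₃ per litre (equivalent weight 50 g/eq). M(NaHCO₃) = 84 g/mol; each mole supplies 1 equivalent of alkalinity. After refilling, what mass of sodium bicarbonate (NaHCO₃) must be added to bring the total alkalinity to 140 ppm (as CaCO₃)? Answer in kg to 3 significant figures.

40.4 kg

Volume: 105,000 US gal × 3.785 L/gal = 397,425 L.
After draining 59% and refilling: 155 × 0.41 + 27 × 0.59 = 79.48 ppm.
Deficit to target: 140 − 79.48 = 60.52 mg/L.
As CaCO₃: 60.52 mg/L × 397,425 L = 24,050 g; ÷ 50 g/eq ÷ 1 = 481 mol NaHCO₃.
Mass: 481 × 84 = 40,410 g.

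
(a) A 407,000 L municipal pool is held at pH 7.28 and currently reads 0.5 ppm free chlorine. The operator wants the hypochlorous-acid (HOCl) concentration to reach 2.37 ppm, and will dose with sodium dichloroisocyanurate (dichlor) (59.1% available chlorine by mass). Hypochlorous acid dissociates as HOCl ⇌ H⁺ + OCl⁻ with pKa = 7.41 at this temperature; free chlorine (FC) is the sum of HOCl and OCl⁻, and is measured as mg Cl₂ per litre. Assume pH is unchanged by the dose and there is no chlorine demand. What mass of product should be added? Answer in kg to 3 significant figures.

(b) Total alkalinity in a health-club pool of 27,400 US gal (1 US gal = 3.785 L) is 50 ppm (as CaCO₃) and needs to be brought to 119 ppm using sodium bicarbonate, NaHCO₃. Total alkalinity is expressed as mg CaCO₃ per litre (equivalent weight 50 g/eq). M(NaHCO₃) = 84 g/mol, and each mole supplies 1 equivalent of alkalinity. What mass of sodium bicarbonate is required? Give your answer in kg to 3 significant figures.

(a) 2.50 kg; (b) 12.0 kg

(a) [OCl⁻]/[HOCl] = 10^(pH − pKa) = 10^(7.28 − 7.41) = 0.7413; fraction as HOCl = 1/(1 + 0.7413) = 0.5743.
(a) Free chlorine required for 2.37 ppm HOCl: 2.37 / 0.5743 = 4.127 ppm.
(a) FC to add: 4.127 − 0.5 = 3.627 mg/L as Cl₂.
(a) Cl₂ equivalent: 3.627 mg/L × 407,000 L = 1476 g.
(a) Product at 59.1% available Cl: 1476 / 0.591 = 2498 g.

(b) Volume: 27,400 US gal × 3.785 L/gal = 103,709 L.
(b) Alkalinity to add: (119 − 50) = 69 mg/L as CaCO₃ × 103,709 L = 7156 g as CaCO₃.
(b) Equivalents: 7156 g ÷ 50 g/eq = 143.1 eq.
(b) NaHCO₃ supplies 1 eq per mole → 143.1 mol.
(b) Mass: 143.1 mol × 84 g/mol = 12,020 g.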